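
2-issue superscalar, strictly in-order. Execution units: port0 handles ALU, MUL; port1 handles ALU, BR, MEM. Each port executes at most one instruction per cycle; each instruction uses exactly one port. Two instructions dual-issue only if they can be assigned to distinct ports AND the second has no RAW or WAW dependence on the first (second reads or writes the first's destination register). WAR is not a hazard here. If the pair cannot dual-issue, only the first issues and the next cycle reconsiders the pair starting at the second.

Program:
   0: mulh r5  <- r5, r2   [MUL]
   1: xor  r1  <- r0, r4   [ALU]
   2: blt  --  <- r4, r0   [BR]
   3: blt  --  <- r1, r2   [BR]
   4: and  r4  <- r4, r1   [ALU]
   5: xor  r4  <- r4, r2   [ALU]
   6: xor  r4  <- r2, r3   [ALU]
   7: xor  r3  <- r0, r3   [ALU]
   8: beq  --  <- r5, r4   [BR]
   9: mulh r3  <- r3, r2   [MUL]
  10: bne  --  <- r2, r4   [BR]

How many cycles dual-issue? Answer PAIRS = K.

0. mulh.MUL+xor.ALU @i0+i1  | pair
1. blt.BR @i2  | no-port BR/BR
2. blt.BR+and.ALU @i3+i4  | pair
3. xor.ALU @i5  | WAW r4
4. xor.ALU+xor.ALU @i6+i7  | pair
5. beq.BR+mulh.MUL @i8+i9  | pair
6. bne.BR @i10  | tail

PAIRS = 4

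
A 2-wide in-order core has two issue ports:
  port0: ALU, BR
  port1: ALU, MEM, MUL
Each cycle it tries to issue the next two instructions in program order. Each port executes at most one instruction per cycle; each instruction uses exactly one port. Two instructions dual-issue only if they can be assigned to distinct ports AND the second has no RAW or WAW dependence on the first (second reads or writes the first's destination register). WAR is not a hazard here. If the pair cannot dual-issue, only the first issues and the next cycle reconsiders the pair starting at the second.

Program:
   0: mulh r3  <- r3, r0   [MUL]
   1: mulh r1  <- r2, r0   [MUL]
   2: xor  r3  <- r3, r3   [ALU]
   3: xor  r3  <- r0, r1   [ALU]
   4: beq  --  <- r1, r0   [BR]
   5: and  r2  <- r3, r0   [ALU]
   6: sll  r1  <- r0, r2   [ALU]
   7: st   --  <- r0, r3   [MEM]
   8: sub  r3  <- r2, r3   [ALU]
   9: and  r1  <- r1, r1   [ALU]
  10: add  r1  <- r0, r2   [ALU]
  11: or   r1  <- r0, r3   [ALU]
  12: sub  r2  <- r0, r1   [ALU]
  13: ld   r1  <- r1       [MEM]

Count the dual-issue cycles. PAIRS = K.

PAIRS = 5

0. mulh.MUL @i0  | no-port MUL/MUL
1. mulh.MUL+xor.ALU @i1/i2  | 2-wide
2. xor.ALU+beq.BR @i3/i4  | 2-wide
3. and.ALU @i5  | RAW r2
4. sll.ALU+st.MEM @i6/i7  | 2-wide
5. sub.ALU+and.ALU @i8/i9  | 2-wide
6. add.ALU @i10  | WAW r1
7. or.ALU @i11  | RAW r1
8. sub.ALU+ld.MEM @i12/i13  | 2-wide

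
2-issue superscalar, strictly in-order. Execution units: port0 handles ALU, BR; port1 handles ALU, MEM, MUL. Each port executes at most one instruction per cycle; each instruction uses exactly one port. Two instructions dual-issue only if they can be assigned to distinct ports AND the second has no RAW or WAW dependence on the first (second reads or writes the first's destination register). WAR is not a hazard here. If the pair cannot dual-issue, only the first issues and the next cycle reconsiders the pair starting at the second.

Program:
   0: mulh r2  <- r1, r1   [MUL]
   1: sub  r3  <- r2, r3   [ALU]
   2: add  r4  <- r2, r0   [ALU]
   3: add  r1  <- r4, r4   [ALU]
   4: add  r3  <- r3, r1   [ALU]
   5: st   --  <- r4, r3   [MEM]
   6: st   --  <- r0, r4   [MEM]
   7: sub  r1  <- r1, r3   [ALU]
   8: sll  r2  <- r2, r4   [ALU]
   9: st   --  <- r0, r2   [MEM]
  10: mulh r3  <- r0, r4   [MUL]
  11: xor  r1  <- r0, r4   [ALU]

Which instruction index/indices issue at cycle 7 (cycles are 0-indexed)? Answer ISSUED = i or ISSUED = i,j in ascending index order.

ISSUED = 9

#0 head=0: mulh i0 RAW r2
#1 head=1: sub+add i1+i2 dual
#2 head=3: add i3 RAW r1
#3 head=4: add i4 RAW r3
#4 head=5: st i5 no-port MEM/MEM
#5 head=6: st+sub i6+i7 dual
#6 head=8: sll i8 RAW r2
#7 head=9: st i9 no-port MEM/MUL
#8 head=10: mulh+xor i10+i11 dual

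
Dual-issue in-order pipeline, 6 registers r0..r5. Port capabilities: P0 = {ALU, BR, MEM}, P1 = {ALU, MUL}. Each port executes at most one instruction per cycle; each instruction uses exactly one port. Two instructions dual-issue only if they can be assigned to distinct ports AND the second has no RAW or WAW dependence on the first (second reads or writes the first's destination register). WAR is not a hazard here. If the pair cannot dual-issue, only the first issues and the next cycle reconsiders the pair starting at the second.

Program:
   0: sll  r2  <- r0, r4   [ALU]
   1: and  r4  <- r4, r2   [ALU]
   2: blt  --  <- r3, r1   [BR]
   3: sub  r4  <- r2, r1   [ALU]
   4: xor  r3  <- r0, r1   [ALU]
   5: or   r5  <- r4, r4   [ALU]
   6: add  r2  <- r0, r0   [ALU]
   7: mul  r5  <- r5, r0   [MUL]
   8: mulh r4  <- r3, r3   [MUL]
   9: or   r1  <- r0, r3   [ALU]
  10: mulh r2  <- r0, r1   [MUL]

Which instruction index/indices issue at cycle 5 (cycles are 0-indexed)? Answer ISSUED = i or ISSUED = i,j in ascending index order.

ISSUED = 8,9

t=0 i0:sll.ALU ; RAW r2
t=1 i1&i2:and.ALU;blt.BR ; 2-wide
t=2 i3&i4:sub.ALU;xor.ALU ; 2-wide
t=3 i5&i6:or.ALU;add.ALU ; 2-wide
t=4 i7:mul.MUL ; no-port MUL/MUL
t=5 i8&i9:mulh.MUL;or.ALU ; 2-wide
t=6 i10:mulh.MUL ; tail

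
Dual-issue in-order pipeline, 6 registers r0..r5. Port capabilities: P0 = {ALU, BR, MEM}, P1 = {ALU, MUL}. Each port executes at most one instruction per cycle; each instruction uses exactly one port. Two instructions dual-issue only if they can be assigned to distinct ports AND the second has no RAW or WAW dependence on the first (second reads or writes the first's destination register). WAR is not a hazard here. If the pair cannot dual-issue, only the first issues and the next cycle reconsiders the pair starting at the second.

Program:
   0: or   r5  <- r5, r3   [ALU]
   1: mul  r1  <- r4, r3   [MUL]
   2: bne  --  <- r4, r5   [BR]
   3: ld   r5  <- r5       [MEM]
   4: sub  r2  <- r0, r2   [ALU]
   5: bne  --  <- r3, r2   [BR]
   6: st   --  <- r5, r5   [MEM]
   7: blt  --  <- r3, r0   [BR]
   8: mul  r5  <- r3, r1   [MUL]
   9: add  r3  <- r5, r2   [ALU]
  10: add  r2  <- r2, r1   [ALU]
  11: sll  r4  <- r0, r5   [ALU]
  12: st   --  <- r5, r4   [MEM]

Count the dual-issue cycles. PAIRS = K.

PAIRS = 4

#0 head=0: or.ALU;mul.MUL i0/i1 2-wide
#1 head=2: bne.BR i2 no-port BR/MEM
#2 head=3: ld.MEM;sub.ALU i3/i4 2-wide
#3 head=5: bne.BR i5 no-port BR/MEM
#4 head=6: st.MEM i6 no-port MEM/BR
#5 head=7: blt.BR;mul.MUL i7/i8 2-wide
#6 head=9: add.ALU;add.ALU i9/i10 2-wide
#7 head=11: sll.ALU i11 RAW r4
#8 head=12: st.MEM i12 tail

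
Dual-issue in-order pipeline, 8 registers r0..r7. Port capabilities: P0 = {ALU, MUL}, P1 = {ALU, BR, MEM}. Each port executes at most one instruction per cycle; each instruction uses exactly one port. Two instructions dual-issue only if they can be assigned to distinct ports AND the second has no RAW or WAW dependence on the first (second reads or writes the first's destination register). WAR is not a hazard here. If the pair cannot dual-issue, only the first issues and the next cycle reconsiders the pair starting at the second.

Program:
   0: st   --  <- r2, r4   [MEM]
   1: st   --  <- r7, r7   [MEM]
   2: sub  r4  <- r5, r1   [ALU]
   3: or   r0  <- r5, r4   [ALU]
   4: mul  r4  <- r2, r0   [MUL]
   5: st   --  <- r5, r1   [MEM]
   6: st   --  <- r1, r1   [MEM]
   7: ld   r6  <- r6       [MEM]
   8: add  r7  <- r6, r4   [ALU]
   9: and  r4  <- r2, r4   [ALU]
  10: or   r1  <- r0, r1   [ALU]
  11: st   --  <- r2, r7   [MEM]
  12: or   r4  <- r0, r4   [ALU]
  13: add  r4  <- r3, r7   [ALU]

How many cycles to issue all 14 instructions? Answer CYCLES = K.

0. st.MEM @i0  | no-port MEM/MEM
1. st.MEM+sub.ALU @i1+i2  | dual
2. or.ALU @i3  | RAW r0
3. mul.MUL+st.MEM @i4+i5  | dual
4. st.MEM @i6  | no-port MEM/MEM
5. ld.MEM @i7  | RAW r6
6. add.ALU+and.ALU @i8+i9  | dual
7. or.ALU+st.MEM @i10+i11  | dual
8. or.ALU @i12  | WAW r4
9. add.ALU @i13  | tail

CYCLES = 10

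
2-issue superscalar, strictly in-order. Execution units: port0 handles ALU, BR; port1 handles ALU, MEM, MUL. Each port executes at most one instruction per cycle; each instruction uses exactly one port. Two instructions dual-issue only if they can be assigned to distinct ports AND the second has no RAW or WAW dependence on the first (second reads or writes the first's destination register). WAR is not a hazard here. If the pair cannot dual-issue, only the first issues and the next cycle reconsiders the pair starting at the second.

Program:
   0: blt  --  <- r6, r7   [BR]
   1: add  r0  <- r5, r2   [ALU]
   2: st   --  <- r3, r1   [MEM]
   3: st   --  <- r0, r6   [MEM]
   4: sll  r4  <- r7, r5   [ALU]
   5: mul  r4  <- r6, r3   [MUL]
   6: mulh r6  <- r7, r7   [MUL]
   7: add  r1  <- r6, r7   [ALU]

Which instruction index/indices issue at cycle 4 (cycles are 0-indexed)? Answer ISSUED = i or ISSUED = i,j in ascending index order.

  cy0 -> i0+i1 (blt.BR add.ALU) dual
  cy1 -> i2 (st.MEM) no-port MEM/MEM
  cy2 -> i3+i4 (st.MEM sll.ALU) dual
  cy3 -> i5 (mul.MUL) no-port MUL/MUL
  cy4 -> i6 (mulh.MUL) RAW r6
  cy5 -> i7 (add.ALU) tail

ISSUED = 6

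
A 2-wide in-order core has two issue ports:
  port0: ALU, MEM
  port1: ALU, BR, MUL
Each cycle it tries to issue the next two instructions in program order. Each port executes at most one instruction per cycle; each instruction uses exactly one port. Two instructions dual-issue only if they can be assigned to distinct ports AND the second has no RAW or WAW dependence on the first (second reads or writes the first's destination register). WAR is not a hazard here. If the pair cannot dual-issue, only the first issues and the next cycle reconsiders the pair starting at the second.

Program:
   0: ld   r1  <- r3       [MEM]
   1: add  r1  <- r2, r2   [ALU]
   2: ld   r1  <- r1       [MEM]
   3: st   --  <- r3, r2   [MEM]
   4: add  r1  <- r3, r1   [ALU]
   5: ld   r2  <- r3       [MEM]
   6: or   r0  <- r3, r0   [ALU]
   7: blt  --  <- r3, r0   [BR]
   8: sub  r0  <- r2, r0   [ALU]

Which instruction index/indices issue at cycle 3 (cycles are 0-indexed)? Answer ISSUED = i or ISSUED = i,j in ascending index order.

t=0 i0:ld.MEM ; WAW r1
t=1 i1:add.ALU ; RAW+WAW r1
t=2 i2:ld.MEM ; no-port MEM/MEM
t=3 i3/i4:st.MEM add.ALU ; dual
t=4 i5/i6:ld.MEM or.ALU ; dual
t=5 i7/i8:blt.BR sub.ALU ; dual

ISSUED = 3,4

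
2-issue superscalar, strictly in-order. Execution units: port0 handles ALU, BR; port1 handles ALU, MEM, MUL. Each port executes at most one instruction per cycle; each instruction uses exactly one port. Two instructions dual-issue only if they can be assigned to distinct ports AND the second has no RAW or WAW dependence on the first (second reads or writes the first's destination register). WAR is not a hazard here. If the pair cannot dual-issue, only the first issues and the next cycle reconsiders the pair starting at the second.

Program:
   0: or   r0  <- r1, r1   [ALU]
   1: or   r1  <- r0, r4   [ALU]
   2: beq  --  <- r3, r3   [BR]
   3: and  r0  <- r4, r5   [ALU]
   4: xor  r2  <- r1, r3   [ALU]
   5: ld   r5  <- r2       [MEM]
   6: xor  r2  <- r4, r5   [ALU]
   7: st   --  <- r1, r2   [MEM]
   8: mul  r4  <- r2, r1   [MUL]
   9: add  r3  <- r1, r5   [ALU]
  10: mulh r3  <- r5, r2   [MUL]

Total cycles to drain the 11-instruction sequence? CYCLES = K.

0. or @i0  | RAW r0
1. or beq @i1/i2  | 2-wide
2. and xor @i3/i4  | 2-wide
3. ld @i5  | RAW r5
4. xor @i6  | RAW r2
5. st @i7  | no-port MEM/MUL
6. mul add @i8/i9  | 2-wide
7. mulh @i10  | tail

CYCLES = 8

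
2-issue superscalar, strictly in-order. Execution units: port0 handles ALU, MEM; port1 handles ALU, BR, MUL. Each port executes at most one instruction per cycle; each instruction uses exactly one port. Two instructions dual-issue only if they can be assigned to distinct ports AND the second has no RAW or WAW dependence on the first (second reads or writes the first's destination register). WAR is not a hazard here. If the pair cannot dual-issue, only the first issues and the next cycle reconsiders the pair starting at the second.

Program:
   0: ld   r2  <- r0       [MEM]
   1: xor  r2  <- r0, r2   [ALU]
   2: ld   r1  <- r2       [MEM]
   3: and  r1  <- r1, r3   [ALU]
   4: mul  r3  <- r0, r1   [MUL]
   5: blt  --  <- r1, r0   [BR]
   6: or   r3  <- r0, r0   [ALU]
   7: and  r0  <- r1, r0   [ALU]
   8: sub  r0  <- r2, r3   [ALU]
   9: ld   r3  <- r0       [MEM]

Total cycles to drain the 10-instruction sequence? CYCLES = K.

CYCLES = 9

#0 head=0: ld i0 RAW+WAW r2
#1 head=1: xor i1 RAW r2
#2 head=2: ld i2 RAW+WAW r1
#3 head=3: and i3 RAW r1
#4 head=4: mul i4 no-port MUL/BR
#5 head=5: blt;or i5,i6 pair
#6 head=7: and i7 WAW r0
#7 head=8: sub i8 RAW r0
#8 head=9: ld i9 tail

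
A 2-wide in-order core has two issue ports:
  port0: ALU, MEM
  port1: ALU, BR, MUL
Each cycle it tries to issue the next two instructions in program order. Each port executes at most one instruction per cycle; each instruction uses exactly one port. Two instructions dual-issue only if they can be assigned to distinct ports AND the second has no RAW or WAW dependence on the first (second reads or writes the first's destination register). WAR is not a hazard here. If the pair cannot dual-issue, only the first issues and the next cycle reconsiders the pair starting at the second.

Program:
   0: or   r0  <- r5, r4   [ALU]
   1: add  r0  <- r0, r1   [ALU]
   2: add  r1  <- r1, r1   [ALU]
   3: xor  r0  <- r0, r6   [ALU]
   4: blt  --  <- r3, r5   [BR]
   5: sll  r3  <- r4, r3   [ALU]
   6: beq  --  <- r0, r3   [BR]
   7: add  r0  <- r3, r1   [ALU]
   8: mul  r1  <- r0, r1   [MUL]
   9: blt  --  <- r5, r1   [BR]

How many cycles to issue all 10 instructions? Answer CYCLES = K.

CYCLES = 7

0. or @i0  | RAW+WAW r0
1. add+add @i1,i2  | dual
2. xor+blt @i3,i4  | dual
3. sll @i5  | RAW r3
4. beq+add @i6,i7  | dual
5. mul @i8  | no-port MUL/BR
6. blt @i9  | tail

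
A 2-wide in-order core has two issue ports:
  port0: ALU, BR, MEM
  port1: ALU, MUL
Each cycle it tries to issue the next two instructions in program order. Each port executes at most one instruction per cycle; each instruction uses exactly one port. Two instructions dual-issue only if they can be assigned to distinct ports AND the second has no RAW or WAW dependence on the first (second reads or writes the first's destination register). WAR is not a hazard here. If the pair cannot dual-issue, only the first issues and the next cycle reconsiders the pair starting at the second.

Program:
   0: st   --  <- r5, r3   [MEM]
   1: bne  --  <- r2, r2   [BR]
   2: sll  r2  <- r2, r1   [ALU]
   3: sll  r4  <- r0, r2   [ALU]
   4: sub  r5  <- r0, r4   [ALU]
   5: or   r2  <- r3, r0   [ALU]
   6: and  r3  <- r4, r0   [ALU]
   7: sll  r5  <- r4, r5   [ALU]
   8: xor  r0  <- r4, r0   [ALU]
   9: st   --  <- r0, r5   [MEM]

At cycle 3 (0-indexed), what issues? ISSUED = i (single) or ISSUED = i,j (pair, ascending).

  cy0 -> i0 (st) no-port MEM/BR
  cy1 -> i1+i2 (bne;sll) pair
  cy2 -> i3 (sll) RAW r4
  cy3 -> i4+i5 (sub;or) pair
  cy4 -> i6+i7 (and;sll) pair
  cy5 -> i8 (xor) RAW r0
  cy6 -> i9 (st) tail

ISSUED = 4,5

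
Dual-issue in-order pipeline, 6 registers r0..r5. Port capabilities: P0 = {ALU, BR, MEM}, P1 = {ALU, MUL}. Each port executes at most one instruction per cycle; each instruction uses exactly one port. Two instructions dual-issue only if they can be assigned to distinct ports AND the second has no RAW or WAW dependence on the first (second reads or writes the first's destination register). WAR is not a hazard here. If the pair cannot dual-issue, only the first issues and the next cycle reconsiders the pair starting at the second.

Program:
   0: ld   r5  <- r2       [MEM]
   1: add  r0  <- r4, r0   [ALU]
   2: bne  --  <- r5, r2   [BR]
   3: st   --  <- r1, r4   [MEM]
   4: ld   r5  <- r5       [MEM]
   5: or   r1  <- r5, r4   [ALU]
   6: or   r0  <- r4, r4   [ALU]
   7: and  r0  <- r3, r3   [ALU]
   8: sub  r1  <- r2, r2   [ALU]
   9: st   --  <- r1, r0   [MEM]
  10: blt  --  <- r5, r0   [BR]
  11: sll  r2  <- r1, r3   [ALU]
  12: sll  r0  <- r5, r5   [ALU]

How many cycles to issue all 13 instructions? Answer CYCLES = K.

CYCLES = 9

t=0 i0&i1:ld;add ; dual
t=1 i2:bne ; no-port BR/MEM
t=2 i3:st ; no-port MEM/MEM
t=3 i4:ld ; RAW r5
t=4 i5&i6:or;or ; dual
t=5 i7&i8:and;sub ; dual
t=6 i9:st ; no-port MEM/BR
t=7 i10&i11:blt;sll ; dual
t=8 i12:sll ; tail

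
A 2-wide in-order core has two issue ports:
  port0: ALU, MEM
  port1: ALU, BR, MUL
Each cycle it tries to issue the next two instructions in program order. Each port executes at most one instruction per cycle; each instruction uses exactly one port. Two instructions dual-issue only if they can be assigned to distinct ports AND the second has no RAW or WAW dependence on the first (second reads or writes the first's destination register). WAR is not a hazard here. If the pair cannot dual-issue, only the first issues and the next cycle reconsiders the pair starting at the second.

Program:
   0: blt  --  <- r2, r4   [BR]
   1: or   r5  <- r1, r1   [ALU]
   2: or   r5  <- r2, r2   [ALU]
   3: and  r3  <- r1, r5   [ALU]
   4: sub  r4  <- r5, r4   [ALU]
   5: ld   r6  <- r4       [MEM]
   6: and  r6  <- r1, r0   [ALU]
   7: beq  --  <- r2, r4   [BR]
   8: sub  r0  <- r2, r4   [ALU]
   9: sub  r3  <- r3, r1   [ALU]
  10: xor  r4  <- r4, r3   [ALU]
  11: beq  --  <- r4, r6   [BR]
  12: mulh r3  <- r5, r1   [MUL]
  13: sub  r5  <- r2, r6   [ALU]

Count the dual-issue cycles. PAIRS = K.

PAIRS = 5

c0: i0+i1 blt.BR or.ALU  dual
c1: i2 or.ALU  RAW r5
c2: i3+i4 and.ALU sub.ALU  dual
c3: i5 ld.MEM  WAW r6
c4: i6+i7 and.ALU beq.BR  dual
c5: i8+i9 sub.ALU sub.ALU  dual
c6: i10 xor.ALU  RAW r4
c7: i11 beq.BR  no-port BR/MUL
c8: i12+i13 mulh.MUL sub.ALU  dual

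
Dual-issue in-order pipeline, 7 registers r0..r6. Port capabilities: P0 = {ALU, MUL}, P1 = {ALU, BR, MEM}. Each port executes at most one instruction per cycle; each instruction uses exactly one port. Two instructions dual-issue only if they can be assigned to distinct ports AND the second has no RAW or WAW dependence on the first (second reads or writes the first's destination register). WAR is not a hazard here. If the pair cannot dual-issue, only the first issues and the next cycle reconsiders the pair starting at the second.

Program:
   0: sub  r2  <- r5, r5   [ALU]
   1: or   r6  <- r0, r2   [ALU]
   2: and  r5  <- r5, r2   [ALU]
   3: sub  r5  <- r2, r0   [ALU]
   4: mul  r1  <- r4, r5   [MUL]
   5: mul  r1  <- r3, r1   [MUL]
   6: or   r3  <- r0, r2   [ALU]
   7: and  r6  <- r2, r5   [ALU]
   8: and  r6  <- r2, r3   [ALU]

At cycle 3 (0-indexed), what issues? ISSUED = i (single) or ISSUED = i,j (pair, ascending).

#0 head=0: sub i0 RAW r2
#1 head=1: or+and i1+i2 pair
#2 head=3: sub i3 RAW r5
#3 head=4: mul i4 no-port MUL/MUL
#4 head=5: mul+or i5+i6 pair
#5 head=7: and i7 WAW r6
#6 head=8: and i8 tail

ISSUED = 4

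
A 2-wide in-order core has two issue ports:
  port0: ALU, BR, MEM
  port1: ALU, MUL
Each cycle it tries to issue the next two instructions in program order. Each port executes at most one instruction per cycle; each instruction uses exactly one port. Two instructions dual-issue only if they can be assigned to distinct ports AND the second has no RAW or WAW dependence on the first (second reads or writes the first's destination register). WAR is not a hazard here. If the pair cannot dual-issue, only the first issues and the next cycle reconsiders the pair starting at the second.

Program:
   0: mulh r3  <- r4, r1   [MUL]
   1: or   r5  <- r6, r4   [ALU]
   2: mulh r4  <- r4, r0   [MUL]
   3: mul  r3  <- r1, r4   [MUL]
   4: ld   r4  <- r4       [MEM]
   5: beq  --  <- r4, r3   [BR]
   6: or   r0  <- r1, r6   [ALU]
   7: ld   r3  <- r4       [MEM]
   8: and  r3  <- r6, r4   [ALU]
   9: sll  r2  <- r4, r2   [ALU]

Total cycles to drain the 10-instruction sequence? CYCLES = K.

CYCLES = 6

[0] i0,i1  mulh+or  -- 2-wide
[1] i2  mulh  -- no-port MUL/MUL
[2] i3,i4  mul+ld  -- 2-wide
[3] i5,i6  beq+or  -- 2-wide
[4] i7  ld  -- WAW r3
[5] i8,i9  and+sll  -- 2-wide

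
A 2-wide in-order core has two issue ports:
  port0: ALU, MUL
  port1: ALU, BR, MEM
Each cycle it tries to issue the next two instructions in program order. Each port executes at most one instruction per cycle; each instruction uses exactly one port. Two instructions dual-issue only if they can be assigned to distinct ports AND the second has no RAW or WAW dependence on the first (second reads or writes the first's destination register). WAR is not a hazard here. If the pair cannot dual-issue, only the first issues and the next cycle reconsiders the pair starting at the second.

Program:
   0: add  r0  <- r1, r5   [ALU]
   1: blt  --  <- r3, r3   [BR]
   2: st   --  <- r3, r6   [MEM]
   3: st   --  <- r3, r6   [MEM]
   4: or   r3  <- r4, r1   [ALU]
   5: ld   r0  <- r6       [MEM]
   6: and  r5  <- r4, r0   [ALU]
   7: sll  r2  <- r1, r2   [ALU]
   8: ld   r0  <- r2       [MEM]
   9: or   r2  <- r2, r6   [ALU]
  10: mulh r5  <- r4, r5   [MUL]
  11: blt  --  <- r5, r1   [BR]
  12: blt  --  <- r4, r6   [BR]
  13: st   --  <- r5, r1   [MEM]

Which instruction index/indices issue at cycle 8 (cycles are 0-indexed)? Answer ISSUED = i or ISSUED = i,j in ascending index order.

[0] i0/i1  add.ALU+blt.BR  -- pair
[1] i2  st.MEM  -- no-port MEM/MEM
[2] i3/i4  st.MEM+or.ALU  -- pair
[3] i5  ld.MEM  -- RAW r0
[4] i6/i7  and.ALU+sll.ALU  -- pair
[5] i8/i9  ld.MEM+or.ALU  -- pair
[6] i10  mulh.MUL  -- RAW r5
[7] i11  blt.BR  -- no-port BR/BR
[8] i12  blt.BR  -- no-port BR/MEM
[9] i13  st.MEM  -- tail

ISSUED = 12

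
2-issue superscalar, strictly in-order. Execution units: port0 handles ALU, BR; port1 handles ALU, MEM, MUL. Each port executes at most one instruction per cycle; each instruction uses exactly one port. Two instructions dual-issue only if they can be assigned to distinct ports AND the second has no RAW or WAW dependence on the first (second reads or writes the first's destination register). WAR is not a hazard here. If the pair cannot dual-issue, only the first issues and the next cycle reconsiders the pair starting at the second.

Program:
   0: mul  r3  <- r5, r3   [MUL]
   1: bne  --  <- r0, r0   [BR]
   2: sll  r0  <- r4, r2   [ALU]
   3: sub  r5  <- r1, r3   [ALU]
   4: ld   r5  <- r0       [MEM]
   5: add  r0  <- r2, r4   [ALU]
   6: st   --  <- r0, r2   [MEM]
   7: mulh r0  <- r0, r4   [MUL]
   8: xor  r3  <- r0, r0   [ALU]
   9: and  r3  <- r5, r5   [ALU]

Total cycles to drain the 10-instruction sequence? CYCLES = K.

CYCLES = 7

t=0 i0+i1:mul.MUL+bne.BR ; dual
t=1 i2+i3:sll.ALU+sub.ALU ; dual
t=2 i4+i5:ld.MEM+add.ALU ; dual
t=3 i6:st.MEM ; no-port MEM/MUL
t=4 i7:mulh.MUL ; RAW r0
t=5 i8:xor.ALU ; WAW r3
t=6 i9:and.ALU ; tail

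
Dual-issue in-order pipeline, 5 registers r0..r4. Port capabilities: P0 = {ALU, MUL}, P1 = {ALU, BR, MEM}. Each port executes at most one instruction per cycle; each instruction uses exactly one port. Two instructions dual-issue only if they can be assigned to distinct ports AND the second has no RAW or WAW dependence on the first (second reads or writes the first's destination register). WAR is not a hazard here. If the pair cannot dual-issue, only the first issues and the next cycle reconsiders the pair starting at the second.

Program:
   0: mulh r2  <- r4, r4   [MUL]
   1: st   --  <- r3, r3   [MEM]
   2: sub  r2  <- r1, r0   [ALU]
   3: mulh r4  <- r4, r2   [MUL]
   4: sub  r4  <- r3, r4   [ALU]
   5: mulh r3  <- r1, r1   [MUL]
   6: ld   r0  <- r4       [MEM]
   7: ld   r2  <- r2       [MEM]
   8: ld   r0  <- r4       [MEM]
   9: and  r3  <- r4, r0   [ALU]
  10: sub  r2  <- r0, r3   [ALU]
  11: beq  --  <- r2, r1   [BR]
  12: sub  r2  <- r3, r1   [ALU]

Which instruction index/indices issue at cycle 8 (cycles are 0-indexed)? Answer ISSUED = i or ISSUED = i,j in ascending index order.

#0 head=0: mulh st i0+i1 pair
#1 head=2: sub i2 RAW r2
#2 head=3: mulh i3 RAW+WAW r4
#3 head=4: sub mulh i4+i5 pair
#4 head=6: ld i6 no-port MEM/MEM
#5 head=7: ld i7 no-port MEM/MEM
#6 head=8: ld i8 RAW r0
#7 head=9: and i9 RAW r3
#8 head=10: sub i10 RAW r2
#9 head=11: beq sub i11+i12 pair

ISSUED = 10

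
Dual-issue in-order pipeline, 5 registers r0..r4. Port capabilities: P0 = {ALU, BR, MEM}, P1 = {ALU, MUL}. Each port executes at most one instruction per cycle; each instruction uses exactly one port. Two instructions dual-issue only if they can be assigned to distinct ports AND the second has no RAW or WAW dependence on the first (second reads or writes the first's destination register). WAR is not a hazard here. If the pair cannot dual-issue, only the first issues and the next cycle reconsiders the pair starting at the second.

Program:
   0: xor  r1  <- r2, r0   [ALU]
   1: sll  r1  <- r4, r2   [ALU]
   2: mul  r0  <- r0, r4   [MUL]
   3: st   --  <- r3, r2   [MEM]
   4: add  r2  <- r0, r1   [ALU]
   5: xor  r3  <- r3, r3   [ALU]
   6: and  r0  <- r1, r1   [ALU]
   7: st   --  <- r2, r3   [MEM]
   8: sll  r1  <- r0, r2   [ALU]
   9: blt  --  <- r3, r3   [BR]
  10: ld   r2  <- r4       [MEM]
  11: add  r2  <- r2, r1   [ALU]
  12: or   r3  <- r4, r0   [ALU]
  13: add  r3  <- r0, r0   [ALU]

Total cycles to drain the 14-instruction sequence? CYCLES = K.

CYCLES = 9

  cy0 -> i0 (xor) WAW r1
  cy1 -> i1/i2 (sll mul) 2-wide
  cy2 -> i3/i4 (st add) 2-wide
  cy3 -> i5/i6 (xor and) 2-wide
  cy4 -> i7/i8 (st sll) 2-wide
  cy5 -> i9 (blt) no-port BR/MEM
  cy6 -> i10 (ld) RAW+WAW r2
  cy7 -> i11/i12 (add or) 2-wide
  cy8 -> i13 (add) tail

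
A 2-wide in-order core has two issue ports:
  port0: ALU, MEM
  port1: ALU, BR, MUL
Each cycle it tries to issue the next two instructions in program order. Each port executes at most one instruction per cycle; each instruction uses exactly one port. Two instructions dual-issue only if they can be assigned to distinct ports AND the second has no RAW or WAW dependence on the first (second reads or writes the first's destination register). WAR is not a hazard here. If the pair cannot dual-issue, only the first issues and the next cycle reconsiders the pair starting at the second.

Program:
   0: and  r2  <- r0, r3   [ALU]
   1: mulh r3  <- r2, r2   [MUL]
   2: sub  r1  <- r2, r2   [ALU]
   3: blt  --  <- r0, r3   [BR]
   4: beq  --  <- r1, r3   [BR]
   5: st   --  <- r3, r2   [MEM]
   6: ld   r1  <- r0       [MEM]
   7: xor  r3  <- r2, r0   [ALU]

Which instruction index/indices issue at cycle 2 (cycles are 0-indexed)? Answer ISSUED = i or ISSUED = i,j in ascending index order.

#0 head=0: and i0 RAW r2
#1 head=1: mulh;sub i1/i2 dual
#2 head=3: blt i3 no-port BR/BR
#3 head=4: beq;st i4/i5 dual
#4 head=6: ld;xor i6/i7 dual

ISSUED = 3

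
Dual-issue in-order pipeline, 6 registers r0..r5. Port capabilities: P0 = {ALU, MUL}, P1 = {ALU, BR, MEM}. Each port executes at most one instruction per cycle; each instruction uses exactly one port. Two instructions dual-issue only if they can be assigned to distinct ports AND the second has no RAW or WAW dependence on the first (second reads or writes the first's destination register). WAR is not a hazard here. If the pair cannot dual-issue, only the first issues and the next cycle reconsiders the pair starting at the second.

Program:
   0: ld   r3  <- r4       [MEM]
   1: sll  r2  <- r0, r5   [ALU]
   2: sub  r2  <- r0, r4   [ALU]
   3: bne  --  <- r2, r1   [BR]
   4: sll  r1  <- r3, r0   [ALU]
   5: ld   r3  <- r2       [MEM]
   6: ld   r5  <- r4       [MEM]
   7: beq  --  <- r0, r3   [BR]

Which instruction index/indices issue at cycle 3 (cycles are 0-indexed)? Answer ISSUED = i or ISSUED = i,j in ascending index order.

0. ld+sll @i0/i1  | dual
1. sub @i2  | RAW r2
2. bne+sll @i3/i4  | dual
3. ld @i5  | no-port MEM/MEM
4. ld @i6  | no-port MEM/BR
5. beq @i7  | tail

ISSUED = 5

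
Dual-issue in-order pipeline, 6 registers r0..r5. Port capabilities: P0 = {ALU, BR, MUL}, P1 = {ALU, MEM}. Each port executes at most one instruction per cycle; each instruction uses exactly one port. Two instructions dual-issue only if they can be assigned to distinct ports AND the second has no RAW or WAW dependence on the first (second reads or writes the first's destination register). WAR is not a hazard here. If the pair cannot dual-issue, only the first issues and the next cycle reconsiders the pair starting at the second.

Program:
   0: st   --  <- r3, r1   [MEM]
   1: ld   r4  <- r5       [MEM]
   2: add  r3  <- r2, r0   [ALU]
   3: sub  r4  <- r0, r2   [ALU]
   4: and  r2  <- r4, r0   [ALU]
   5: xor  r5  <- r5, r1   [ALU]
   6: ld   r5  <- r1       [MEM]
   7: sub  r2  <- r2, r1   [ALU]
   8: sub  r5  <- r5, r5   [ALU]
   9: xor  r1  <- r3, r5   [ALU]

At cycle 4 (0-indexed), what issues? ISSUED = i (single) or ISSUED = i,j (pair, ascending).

  cy0 -> i0 (st.MEM) no-port MEM/MEM
  cy1 -> i1&i2 (ld.MEM add.ALU) pair
  cy2 -> i3 (sub.ALU) RAW r4
  cy3 -> i4&i5 (and.ALU xor.ALU) pair
  cy4 -> i6&i7 (ld.MEM sub.ALU) pair
  cy5 -> i8 (sub.ALU) RAW r5
  cy6 -> i9 (xor.ALU) tail

ISSUED = 6,7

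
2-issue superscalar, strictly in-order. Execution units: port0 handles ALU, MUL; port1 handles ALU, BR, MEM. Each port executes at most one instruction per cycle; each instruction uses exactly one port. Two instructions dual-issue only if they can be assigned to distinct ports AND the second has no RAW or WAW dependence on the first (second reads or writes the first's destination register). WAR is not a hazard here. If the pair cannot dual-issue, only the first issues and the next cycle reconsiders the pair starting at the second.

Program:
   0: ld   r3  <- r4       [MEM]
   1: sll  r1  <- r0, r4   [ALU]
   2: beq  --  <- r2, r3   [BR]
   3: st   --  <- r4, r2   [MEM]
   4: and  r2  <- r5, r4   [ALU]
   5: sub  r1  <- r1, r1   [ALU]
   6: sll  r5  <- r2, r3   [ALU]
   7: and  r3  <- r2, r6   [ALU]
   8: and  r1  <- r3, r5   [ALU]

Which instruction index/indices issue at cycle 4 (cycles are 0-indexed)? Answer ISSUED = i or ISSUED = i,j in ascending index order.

ISSUED = 7

0. ld.MEM sll.ALU @i0/i1  | dual
1. beq.BR @i2  | no-port BR/MEM
2. st.MEM and.ALU @i3/i4  | dual
3. sub.ALU sll.ALU @i5/i6  | dual
4. and.ALU @i7  | RAW r3
5. and.ALU @i8  | tail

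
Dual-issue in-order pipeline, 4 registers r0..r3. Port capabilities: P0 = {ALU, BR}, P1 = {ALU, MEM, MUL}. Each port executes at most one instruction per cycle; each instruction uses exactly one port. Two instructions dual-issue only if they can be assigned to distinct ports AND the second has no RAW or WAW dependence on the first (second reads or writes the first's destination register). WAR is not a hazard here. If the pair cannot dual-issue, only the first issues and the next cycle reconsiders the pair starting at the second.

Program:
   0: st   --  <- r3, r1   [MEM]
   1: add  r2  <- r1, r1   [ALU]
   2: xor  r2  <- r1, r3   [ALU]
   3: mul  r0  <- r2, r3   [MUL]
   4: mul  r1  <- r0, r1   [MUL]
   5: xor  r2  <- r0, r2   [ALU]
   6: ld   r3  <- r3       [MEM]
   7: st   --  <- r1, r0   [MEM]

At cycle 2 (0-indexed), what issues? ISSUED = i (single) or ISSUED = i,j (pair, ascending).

  cy0 -> i0,i1 (st/add) pair
  cy1 -> i2 (xor) RAW r2
  cy2 -> i3 (mul) no-port MUL/MUL
  cy3 -> i4,i5 (mul/xor) pair
  cy4 -> i6 (ld) no-port MEM/MEM
  cy5 -> i7 (st) tail

ISSUED = 3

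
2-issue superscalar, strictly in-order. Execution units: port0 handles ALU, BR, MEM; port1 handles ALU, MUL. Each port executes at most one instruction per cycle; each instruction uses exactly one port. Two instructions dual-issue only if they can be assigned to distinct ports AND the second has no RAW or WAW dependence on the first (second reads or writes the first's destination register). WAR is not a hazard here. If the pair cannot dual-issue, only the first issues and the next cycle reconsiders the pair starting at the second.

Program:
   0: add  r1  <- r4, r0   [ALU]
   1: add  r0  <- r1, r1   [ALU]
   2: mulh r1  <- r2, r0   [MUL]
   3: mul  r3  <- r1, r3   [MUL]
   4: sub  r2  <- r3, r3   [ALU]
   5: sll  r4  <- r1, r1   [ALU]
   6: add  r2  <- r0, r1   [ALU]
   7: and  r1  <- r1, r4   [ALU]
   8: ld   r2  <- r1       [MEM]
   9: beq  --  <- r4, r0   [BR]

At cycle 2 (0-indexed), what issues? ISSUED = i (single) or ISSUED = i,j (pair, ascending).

t=0 i0:add.ALU ; RAW r1
t=1 i1:add.ALU ; RAW r0
t=2 i2:mulh.MUL ; no-port MUL/MUL
t=3 i3:mul.MUL ; RAW r3
t=4 i4,i5:sub.ALU sll.ALU ; dual
t=5 i6,i7:add.ALU and.ALU ; dual
t=6 i8:ld.MEM ; no-port MEM/BR
t=7 i9:beq.BR ; tail

ISSUED = 2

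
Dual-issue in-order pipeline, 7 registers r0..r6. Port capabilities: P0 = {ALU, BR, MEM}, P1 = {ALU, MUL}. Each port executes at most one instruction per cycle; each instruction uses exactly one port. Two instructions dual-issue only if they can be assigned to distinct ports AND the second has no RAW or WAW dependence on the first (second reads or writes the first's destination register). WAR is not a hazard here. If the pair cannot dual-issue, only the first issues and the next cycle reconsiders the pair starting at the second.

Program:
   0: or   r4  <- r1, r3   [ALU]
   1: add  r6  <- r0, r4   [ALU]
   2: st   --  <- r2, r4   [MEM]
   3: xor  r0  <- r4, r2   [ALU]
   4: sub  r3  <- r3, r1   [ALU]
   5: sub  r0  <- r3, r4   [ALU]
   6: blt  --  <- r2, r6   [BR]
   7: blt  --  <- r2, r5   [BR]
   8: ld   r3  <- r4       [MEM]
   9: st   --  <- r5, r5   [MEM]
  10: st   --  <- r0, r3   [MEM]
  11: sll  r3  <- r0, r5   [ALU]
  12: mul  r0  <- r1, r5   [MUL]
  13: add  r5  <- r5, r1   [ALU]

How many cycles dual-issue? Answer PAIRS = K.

PAIRS = 5

  cy0 -> i0 (or) RAW r4
  cy1 -> i1/i2 (add/st) dual
  cy2 -> i3/i4 (xor/sub) dual
  cy3 -> i5/i6 (sub/blt) dual
  cy4 -> i7 (blt) no-port BR/MEM
  cy5 -> i8 (ld) no-port MEM/MEM
  cy6 -> i9 (st) no-port MEM/MEM
  cy7 -> i10/i11 (st/sll) dual
  cy8 -> i12/i13 (mul/add) dual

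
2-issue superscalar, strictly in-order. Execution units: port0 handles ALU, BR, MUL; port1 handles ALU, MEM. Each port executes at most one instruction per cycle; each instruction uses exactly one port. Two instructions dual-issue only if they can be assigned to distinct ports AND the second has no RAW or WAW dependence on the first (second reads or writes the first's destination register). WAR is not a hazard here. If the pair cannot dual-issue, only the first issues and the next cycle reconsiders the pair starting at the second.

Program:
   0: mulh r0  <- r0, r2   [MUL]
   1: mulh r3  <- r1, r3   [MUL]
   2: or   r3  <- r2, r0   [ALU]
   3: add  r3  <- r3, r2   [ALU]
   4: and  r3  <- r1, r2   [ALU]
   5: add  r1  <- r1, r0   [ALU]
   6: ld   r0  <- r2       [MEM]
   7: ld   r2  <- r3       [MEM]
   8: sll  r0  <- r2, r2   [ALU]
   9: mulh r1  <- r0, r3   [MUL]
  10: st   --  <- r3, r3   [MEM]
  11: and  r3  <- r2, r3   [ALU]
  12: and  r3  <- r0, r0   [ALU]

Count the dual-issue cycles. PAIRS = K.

PAIRS = 2

  cy0 -> i0 (mulh.MUL) no-port MUL/MUL
  cy1 -> i1 (mulh.MUL) WAW r3
  cy2 -> i2 (or.ALU) RAW+WAW r3
  cy3 -> i3 (add.ALU) WAW r3
  cy4 -> i4+i5 (and.ALU;add.ALU) 2-wide
  cy5 -> i6 (ld.MEM) no-port MEM/MEM
  cy6 -> i7 (ld.MEM) RAW r2
  cy7 -> i8 (sll.ALU) RAW r0
  cy8 -> i9+i10 (mulh.MUL;st.MEM) 2-wide
  cy9 -> i11 (and.ALU) WAW r3
  cy10 -> i12 (and.ALU) tail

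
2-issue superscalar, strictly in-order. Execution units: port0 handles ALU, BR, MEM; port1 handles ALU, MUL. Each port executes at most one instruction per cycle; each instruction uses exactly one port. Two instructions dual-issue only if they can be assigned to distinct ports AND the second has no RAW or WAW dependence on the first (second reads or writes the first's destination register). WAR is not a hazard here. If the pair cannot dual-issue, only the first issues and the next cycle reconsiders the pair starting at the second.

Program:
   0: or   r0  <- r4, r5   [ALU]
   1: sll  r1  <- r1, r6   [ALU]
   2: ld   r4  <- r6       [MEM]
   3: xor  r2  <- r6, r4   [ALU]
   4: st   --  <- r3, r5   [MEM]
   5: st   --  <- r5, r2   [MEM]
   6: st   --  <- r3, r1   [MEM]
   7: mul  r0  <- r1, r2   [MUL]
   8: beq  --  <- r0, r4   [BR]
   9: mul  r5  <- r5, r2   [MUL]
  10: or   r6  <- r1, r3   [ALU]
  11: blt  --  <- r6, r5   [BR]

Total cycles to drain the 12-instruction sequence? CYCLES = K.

CYCLES = 8

  cy0 -> i0&i1 (or.ALU sll.ALU) 2-wide
  cy1 -> i2 (ld.MEM) RAW r4
  cy2 -> i3&i4 (xor.ALU st.MEM) 2-wide
  cy3 -> i5 (st.MEM) no-port MEM/MEM
  cy4 -> i6&i7 (st.MEM mul.MUL) 2-wide
  cy5 -> i8&i9 (beq.BR mul.MUL) 2-wide
  cy6 -> i10 (or.ALU) RAW r6
  cy7 -> i11 (blt.BR) tail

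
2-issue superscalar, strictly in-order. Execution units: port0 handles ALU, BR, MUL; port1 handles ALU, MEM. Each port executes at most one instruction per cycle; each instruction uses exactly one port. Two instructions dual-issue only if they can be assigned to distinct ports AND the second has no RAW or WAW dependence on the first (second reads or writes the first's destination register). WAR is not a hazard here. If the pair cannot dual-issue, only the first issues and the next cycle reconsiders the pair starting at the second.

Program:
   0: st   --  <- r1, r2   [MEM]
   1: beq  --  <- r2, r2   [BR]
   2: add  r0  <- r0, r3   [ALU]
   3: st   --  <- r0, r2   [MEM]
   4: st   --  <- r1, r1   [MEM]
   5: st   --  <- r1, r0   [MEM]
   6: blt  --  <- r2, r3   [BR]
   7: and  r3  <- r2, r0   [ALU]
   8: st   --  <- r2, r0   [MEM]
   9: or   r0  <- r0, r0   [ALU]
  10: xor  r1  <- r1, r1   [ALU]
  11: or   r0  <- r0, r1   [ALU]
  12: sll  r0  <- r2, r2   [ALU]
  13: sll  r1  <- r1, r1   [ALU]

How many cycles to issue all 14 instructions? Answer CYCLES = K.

CYCLES = 9

c0: i0,i1 st.MEM+beq.BR  pair
c1: i2 add.ALU  RAW r0
c2: i3 st.MEM  no-port MEM/MEM
c3: i4 st.MEM  no-port MEM/MEM
c4: i5,i6 st.MEM+blt.BR  pair
c5: i7,i8 and.ALU+st.MEM  pair
c6: i9,i10 or.ALU+xor.ALU  pair
c7: i11 or.ALU  WAW r0
c8: i12,i13 sll.ALU+sll.ALU  pair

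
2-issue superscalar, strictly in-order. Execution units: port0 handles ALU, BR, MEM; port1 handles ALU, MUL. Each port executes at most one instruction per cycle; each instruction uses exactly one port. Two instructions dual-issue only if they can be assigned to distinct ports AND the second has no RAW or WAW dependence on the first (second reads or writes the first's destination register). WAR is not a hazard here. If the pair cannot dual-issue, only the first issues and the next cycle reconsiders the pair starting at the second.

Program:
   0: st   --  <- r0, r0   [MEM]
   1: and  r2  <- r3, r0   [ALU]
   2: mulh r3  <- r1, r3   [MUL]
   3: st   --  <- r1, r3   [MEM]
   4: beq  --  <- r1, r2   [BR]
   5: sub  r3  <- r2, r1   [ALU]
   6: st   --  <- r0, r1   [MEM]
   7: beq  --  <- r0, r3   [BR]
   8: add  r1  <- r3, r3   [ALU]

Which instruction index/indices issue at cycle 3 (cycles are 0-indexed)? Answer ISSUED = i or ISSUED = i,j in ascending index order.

  cy0 -> i0/i1 (st;and) dual
  cy1 -> i2 (mulh) RAW r3
  cy2 -> i3 (st) no-port MEM/BR
  cy3 -> i4/i5 (beq;sub) dual
  cy4 -> i6 (st) no-port MEM/BR
  cy5 -> i7/i8 (beq;add) dual

ISSUED = 4,5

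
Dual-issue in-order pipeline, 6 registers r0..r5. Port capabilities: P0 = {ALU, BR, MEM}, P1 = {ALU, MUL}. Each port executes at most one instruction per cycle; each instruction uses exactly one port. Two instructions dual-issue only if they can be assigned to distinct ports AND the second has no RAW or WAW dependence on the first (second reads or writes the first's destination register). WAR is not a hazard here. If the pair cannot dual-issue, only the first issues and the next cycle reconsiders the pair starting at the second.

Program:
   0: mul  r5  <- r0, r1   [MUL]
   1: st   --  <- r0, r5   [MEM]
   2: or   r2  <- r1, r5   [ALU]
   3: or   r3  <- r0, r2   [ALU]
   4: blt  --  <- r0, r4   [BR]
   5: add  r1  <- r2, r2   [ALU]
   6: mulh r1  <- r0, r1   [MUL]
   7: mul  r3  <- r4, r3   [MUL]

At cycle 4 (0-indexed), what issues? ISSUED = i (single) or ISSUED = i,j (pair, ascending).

ISSUED = 6

[0] i0  mul.MUL  -- RAW r5
[1] i1/i2  st.MEM or.ALU  -- dual
[2] i3/i4  or.ALU blt.BR  -- dual
[3] i5  add.ALU  -- RAW+WAW r1
[4] i6  mulh.MUL  -- no-port MUL/MUL
[5] i7  mul.MUL  -- tail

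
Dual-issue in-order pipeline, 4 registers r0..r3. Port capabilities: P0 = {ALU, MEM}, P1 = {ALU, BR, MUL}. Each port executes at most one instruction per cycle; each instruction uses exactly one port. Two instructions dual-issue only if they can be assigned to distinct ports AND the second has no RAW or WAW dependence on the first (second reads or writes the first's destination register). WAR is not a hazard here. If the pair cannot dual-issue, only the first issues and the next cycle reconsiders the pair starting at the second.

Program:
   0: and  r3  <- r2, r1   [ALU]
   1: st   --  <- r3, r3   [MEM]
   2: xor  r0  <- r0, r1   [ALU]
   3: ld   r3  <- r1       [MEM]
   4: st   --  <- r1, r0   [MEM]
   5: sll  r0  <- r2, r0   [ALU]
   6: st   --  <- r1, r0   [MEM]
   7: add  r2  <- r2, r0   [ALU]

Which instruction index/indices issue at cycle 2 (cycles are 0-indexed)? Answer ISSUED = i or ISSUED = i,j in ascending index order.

#0 head=0: and i0 RAW r3
#1 head=1: st xor i1+i2 dual
#2 head=3: ld i3 no-port MEM/MEM
#3 head=4: st sll i4+i5 dual
#4 head=6: st add i6+i7 dual

ISSUED = 3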